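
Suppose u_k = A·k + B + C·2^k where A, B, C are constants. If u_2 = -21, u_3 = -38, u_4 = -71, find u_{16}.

Plug in k = 2, 3, 4: 2A + B + 4C = -21; 3A + B + 8C = -38; 4A + B + 16C = -71.
Subtracting the first from the second: A + 4C = -17.
Subtracting the second from the third: A + 8C = -33.
Solving: C = -4, A = -1, then B = -3.
Therefore u_{16} = -16 + (-3) + (-4)·65536 = -262163.

-262163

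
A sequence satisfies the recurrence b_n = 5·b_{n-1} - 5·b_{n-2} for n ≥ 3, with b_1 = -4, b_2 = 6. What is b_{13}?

25937500

Iterate the recurrence:
b_3 = 50; b_4 = 220; b_5 = 850; …; b_{10} = 547500; b_{11} = 1981250; b_{12} = 7168750; b_{13} = 25937500.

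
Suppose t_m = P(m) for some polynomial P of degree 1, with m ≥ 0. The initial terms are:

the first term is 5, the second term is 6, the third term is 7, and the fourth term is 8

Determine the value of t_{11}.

16

1st diffs: 1, 1, 1 (constant).
So t_m = m + 5.
Evaluating at m = 11 gives t_{11} = 16.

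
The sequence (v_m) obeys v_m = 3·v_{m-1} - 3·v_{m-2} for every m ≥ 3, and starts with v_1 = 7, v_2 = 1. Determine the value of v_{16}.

-41553

Iterate the recurrence:
v_3 = -18, v_4 = -57, v_5 = -117, …, v_{13} = 5103, v_{14} = 729, v_{15} = -13122, v_{16} = -41553.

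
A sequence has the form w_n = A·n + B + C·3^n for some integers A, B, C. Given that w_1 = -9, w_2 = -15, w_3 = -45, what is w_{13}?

Plug in n = 1, 2, 3: A + B + 3C = -9; 2A + B + 9C = -15; 3A + B + 27C = -45.
Subtracting the first from the second: A + 6C = -6.
Subtracting the second from the third: A + 18C = -30.
Solving: C = -2, A = 6, then B = -9.
So w_n = 6·n + (-9) + (-2)·3^n; at n=13 this is -3188577.

-3188577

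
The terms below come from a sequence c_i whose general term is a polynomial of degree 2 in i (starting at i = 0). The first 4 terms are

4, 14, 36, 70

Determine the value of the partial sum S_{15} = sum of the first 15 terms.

1st diffs: 10, 22, 34.
2nd diffs: 12, 12 (constant).
Newton forward-difference form: c_i = 4 + 10·C(i,1) + 12·C(i,2).
Continuing: …, 116, 174, 244, 326, …, c_{14} = 1236.
Summing i = 0..14 (15 terms) gives 6570.

6570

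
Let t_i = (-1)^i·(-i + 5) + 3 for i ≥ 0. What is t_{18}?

(-1)^18 = 1; -i + 5 at i=18 is -13; so t_{18} = -10.

-10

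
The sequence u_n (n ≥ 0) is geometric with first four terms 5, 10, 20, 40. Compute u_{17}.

655360

Common ratio r = 2.
u_n = 5·2^(n-0).
u_{17} = 5·2^17 = 655360.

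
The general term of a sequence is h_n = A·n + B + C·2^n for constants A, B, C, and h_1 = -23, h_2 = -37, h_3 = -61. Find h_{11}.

The three given values yield: A + B + 2C = -23; 2A + B + 4C = -37; 3A + B + 8C = -61.
Subtracting the first from the second: A + 2C = -14.
Subtracting the second from the third: A + 4C = -24.
Solving: C = -5, A = -4, then B = -9.
So h_n = -4·n + (-9) + (-5)·2^n; at n=11 this is -10293.

-10293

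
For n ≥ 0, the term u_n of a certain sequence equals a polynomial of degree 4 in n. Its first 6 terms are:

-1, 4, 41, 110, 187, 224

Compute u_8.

1st diffs: 5, 37, 69, 77, 37.
2nd diffs: 32, 32, 8, -40.
3rd diffs: 0, -24, -48.
4th diffs: -24, -24 (constant).
Newton forward-difference form: u_n = -1 + 5·C(n,1) + 32·C(n,2) + (-24)·C(n,4).
At n = 8: n = 8, so u_8 = -1 + 40 + 896 - 1680 = -745.

-745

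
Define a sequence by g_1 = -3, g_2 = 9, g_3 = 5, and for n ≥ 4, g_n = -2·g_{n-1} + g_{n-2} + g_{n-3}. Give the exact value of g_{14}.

g_4 = -4;  g_5 = 22;  g_6 = -43;  …;  g_{11} = 2616;  g_{12} = -5876;  g_{13} = 13205;  g_{14} = -29670.

-29670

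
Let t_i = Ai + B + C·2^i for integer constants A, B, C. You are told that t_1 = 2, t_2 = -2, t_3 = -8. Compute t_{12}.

-4114

The three given values yield: A + B + 2C = 2; 2A + B + 4C = -2; 3A + B + 8C = -8.
Subtracting the first from the second: A + 2C = -4.
Subtracting the second from the third: A + 4C = -6.
Solving: C = -1, A = -2, then B = 6.
Therefore t_{12} = -24 + 6 + (-1)·4096 = -4114.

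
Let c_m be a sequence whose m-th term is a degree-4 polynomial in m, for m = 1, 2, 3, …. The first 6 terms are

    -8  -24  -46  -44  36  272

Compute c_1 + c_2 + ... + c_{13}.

1st diffs: -16, -22, 2, 80, 236.
2nd diffs: -6, 24, 78, 156.
3rd diffs: 30, 54, 78.
4th diffs: 24, 24 (constant).
Newton forward-difference form: c_m = -8 + (-16)·C(m-1,1) + (-6)·C(m-1,2) + 30·C(m-1,3) + 24·C(m-1,4).
Continuing: …, 766, 1644, 3056, 5176, …, c_{13} = 17884.
Summing m = 1..13 (13 terms) gives 49270.

49270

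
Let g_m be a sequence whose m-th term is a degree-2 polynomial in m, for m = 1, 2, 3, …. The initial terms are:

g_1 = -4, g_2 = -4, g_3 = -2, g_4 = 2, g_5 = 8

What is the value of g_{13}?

1st diffs: 0, 2, 4, 6.
2nd diffs: 2, 2, 2 (constant).
Newton forward-difference form: g_m = -4 + 2·C(m-1,2).
At m = 13: m-1 = 12, so g_{13} = -4 + 132 = 128.

128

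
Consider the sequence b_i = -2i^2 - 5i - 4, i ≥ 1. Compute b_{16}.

b_{16} = -2·16^2 - 5·16 - 4 = -596.

-596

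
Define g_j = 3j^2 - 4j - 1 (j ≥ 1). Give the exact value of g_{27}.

g_{27} = 3·27^2 - 4·27 - 1 = 2078.

2078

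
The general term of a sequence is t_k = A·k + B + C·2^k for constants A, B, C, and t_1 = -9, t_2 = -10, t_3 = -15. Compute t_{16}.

-131032

The three given values yield: A + B + 2C = -9; 2A + B + 4C = -10; 3A + B + 8C = -15.
Subtracting the first from the second: A + 2C = -1.
Subtracting the second from the third: A + 4C = -5.
Solving: C = -2, A = 3, then B = -8.
So t_k = 3·k + (-8) + (-2)·2^k; at k=16 this is -131032.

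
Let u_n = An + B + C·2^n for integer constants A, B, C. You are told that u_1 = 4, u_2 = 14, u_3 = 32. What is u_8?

1034

The three given values yield: A + B + 2C = 4; 2A + B + 4C = 14; 3A + B + 8C = 32.
Subtracting the first from the second: A + 2C = 10.
Subtracting the second from the third: A + 4C = 18.
Solving: C = 4, A = 2, then B = -6.
Therefore u_8 = 16 + (-6) + 4·256 = 1034.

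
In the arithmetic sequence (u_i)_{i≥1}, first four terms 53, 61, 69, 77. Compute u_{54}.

Common difference d = 8.
u_i = 53 + (i - 1)·8.
u_{54} = 53 + 53·8 = 477.

477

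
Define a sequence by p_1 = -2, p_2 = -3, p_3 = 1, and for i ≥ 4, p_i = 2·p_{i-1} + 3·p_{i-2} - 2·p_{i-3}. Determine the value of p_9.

Compute successive terms:
p_4 = -3; p_5 = 3; p_6 = -5; p_7 = 5; p_8 = -11; p_9 = 3.

3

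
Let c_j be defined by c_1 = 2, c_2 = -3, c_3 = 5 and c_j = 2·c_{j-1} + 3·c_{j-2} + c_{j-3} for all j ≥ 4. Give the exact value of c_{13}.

133562

Compute successive terms:
c_4 = 3  c_5 = 18  c_6 = 50  c_7 = 157  c_8 = 482  c_9 = 1485  c_{10} = 4573  c_{11} = 14083  c_{12} = 43370  c_{13} = 133562.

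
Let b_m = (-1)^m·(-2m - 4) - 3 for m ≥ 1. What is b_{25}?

(-1)^25 = -1; -2m - 4 at m=25 is -54; so b_{25} = 51.

51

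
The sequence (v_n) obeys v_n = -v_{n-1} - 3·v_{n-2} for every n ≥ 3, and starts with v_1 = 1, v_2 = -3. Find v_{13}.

-279

Compute successive terms:
v_3 = 0  v_4 = 9  v_5 = -9  …  v_{10} = 117  v_{11} = 315  v_{12} = -666  v_{13} = -279.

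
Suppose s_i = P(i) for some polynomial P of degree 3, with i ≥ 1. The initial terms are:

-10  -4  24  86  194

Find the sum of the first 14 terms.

1st diffs: 6, 28, 62, 108.
2nd diffs: 22, 34, 46.
3rd diffs: 12, 12 (constant).
Newton forward-difference form: s_i = -10 + 6·C(i-1,1) + 22·C(i-1,2) + 12·C(i-1,3).
Continuing: …, 360, 596, 914, 1326, …, s_{14} = 5216.
Summing i = 1..14 (14 terms) gives 20426.

20426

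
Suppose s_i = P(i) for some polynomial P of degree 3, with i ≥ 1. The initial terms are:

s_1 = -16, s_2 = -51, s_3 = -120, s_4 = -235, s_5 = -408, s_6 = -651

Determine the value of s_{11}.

1st diffs: -35, -69, -115, -173, -243.
2nd diffs: -34, -46, -58, -70.
3rd diffs: -12, -12, -12 (constant).
Newton forward-difference form: s_i = -16 + (-35)·C(i-1,1) + (-34)·C(i-1,2) + (-12)·C(i-1,3).
At i = 11: i-1 = 10, so s_{11} = -16 - 350 - 1530 - 1440 = -3336.

-3336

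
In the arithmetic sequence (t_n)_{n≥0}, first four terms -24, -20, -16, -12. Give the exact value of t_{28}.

88

Common difference d = 4.
t_n = -24 + (n - 0)·4.
t_{28} = -24 + 28·4 = 88.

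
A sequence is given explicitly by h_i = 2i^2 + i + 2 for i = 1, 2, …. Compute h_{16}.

530

h_{16} = 2·16^2 + 1·16 + 2 = 530.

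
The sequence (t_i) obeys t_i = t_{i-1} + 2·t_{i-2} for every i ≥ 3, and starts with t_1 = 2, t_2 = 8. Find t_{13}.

13652

Iterate the recurrence:
t_3 = 12, t_4 = 28, t_5 = 52, …, t_{10} = 1708, t_{11} = 3412, t_{12} = 6828, t_{13} = 13652.
(Characteristic roots are 2 and -1.)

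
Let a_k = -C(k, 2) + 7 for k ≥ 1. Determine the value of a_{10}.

C(10, 2) = 45, so a_{10} = -38.

-38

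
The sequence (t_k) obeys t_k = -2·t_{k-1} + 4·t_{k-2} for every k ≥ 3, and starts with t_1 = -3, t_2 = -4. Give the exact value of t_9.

768

Applying the relation repeatedly:
t_3 = -4, t_4 = -8, t_5 = 0, t_6 = -32, t_7 = 64, t_8 = -256, t_9 = 768.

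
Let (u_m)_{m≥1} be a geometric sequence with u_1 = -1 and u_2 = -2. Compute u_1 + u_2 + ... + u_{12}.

-4095

Common ratio r = 2.
u_m = (-1)·2^(m-1).
S = (-1)·(2^12 - 1)/(2 - 1) = (-1)·(4096 - 1)/(1) = -4095.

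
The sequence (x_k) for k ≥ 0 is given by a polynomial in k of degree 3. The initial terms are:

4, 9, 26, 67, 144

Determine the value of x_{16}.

8244

1st diffs: 5, 17, 41, 77.
2nd diffs: 12, 24, 36.
3rd diffs: 12, 12 (constant).
Newton forward-difference form: x_k = 4 + 5·C(k,1) + 12·C(k,2) + 12·C(k,3).
At k = 16: k = 16, so x_{16} = 4 + 80 + 1440 + 6720 = 8244.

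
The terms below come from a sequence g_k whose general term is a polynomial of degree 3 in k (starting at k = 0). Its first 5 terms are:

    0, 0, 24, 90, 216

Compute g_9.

1st diffs: 0, 24, 66, 126.
2nd diffs: 24, 42, 60.
3rd diffs: 18, 18 (constant).
Newton forward-difference form: g_k = 24·C(k,2) + 18·C(k,3).
At k = 9: k = 9, so g_9 = 864 + 1512 = 2376.

2376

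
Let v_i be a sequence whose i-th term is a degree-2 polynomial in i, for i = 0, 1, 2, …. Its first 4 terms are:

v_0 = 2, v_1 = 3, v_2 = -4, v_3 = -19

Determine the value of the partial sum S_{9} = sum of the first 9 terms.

-618

1st diffs: 1, -7, -15.
2nd diffs: -8, -8 (constant).
So v_i = -4i^2 + 5i + 2.
Continuing: …, -42, -73, -112, -159, …, v_8 = -214.
Summing i = 0..8 (9 terms) gives -618.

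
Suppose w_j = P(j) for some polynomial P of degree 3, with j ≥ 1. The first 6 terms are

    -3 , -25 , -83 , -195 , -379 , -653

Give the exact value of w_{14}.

-8245

1st diffs: -22, -58, -112, -184, -274.
2nd diffs: -36, -54, -72, -90.
3rd diffs: -18, -18, -18 (constant).
Newton forward-difference form: w_j = -3 + (-22)·C(j-1,1) + (-36)·C(j-1,2) + (-18)·C(j-1,3).
At j = 14: j-1 = 13, so w_{14} = -3 - 286 - 2808 - 5148 = -8245.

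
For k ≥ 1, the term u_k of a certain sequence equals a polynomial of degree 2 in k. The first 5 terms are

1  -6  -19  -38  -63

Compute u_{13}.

1st diffs: -7, -13, -19, -25.
2nd diffs: -6, -6, -6 (constant).
Newton forward-difference form: u_k = 1 + (-7)·C(k-1,1) + (-6)·C(k-1,2).
At k = 13: k-1 = 12, so u_{13} = 1 - 84 - 396 = -479.

-479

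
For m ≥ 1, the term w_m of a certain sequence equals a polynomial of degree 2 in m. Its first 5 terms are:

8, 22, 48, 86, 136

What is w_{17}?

1672

1st diffs: 14, 26, 38, 50.
2nd diffs: 12, 12, 12 (constant).
Newton forward-difference form: w_m = 8 + 14·C(m-1,1) + 12·C(m-1,2).
At m = 17: m-1 = 16, so w_{17} = 8 + 224 + 1440 = 1672.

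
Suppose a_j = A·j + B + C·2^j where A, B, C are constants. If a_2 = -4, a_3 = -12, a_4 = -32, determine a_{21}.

At j = 2, 3, 4: 2A + B + 4C = -4; 3A + B + 8C = -12; 4A + B + 16C = -32.
Subtracting the first from the second: A + 4C = -8.
Subtracting the second from the third: A + 8C = -20.
Solving: C = -3, A = 4, then B = 0.
Therefore a_{21} = 84 + 0 + (-3)·2097152 = -6291372.

-6291372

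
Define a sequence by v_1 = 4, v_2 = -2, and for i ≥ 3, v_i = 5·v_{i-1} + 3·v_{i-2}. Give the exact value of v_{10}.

Iterate the recurrence:
v_3 = 2;  v_4 = 4;  v_5 = 26;  v_6 = 142;  v_7 = 788;  v_8 = 4366;  v_9 = 24194;  v_{10} = 134068.

134068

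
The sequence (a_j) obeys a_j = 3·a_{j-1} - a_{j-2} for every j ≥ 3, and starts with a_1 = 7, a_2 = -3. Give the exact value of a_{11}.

a_3 = -16, a_4 = -45, a_5 = -119, a_6 = -312, a_7 = -817, a_8 = -2139, a_9 = -5600, a_{10} = -14661, a_{11} = -38383.

-38383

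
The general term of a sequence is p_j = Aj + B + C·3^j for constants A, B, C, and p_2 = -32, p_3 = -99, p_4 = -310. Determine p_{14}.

Plug in j = 2, 3, 4: 2A + B + 9C = -32; 3A + B + 27C = -99; 4A + B + 81C = -310.
Subtracting the first from the second: A + 18C = -67.
Subtracting the second from the third: A + 54C = -211.
Solving: C = -4, A = 5, then B = -6.
So p_j = 5·j + (-6) + (-4)·3^j; at j=14 this is -19131812.

-19131812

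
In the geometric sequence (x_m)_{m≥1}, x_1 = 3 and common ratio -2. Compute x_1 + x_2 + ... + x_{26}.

x_m = 3·(-2)^(m-1).
S = 3·((-2)^26 - 1)/(-2 - 1) = 3·(67108864 - 1)/(-3) = -67108863.

-67108863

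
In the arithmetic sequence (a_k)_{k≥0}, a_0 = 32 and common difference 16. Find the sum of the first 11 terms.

1232

a_k = 32 + (k - 0)·16.
a_{10} = 192; S = 11·(32 + 192)/2 = 1232.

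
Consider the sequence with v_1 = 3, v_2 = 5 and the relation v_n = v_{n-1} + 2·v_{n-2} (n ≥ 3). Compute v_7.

171

Step forward from the initial values:
v_3 = 11;  v_4 = 21;  v_5 = 43;  v_6 = 85;  v_7 = 171.
(Characteristic roots are 2 and -1.)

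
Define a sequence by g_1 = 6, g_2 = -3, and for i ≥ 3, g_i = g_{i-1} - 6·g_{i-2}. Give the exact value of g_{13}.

-145659

Applying the relation repeatedly:
g_3 = -39, g_4 = -21, g_5 = 213, …, g_{10} = 20499, g_{11} = 4533, g_{12} = -118461, g_{13} = -145659.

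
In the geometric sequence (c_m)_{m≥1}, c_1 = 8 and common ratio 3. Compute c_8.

c_m = 8·3^(m-1).
c_8 = 8·3^7 = 17496.

17496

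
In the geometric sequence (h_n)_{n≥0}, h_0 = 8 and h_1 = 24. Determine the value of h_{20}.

Common ratio r = 3.
h_n = 8·3^(n-0).
h_{20} = 8·3^20 = 27894275208.

27894275208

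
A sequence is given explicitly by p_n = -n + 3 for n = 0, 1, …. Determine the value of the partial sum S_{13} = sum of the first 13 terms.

Over n = 0..12: Σn = 78.
Total = (-1)·78 + (3)·13 = -39.

-39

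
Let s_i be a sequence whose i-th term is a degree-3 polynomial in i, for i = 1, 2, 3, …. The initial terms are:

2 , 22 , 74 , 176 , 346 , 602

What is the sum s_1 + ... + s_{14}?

31514

1st diffs: 20, 52, 102, 170, 256.
2nd diffs: 32, 50, 68, 86.
3rd diffs: 18, 18, 18 (constant).
Newton forward-difference form: s_i = 2 + 20·C(i-1,1) + 32·C(i-1,2) + 18·C(i-1,3).
Continuing: …, 962, 1444, 2066, 2846, …, s_{14} = 7906.
Summing i = 1..14 (14 terms) gives 31514.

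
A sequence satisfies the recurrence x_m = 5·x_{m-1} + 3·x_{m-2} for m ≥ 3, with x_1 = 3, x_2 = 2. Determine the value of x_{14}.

Applying the relation repeatedly:
x_3 = 19, x_4 = 101, x_5 = 562, …, x_{11} = 16266154, x_{12} = 90136961, x_{13} = 499483267, x_{14} = 2767827218.

2767827218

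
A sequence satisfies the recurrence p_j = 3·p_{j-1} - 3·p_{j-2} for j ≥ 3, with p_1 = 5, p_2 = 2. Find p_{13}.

Step forward from the initial values:
p_3 = -9; p_4 = -33; p_5 = -72; …; p_{10} = 891; p_{11} = 1944; p_{12} = 3159; p_{13} = 3645.

3645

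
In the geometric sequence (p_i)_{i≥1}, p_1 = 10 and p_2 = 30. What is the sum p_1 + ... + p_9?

Common ratio r = 3.
p_i = 10·3^(i-1).
S = 10·(3^9 - 1)/(3 - 1) = 10·(19683 - 1)/(2) = 98410.

98410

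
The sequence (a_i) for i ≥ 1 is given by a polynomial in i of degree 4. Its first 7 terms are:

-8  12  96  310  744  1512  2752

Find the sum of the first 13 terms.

97838

1st diffs: 20, 84, 214, 434, 768, 1240.
2nd diffs: 64, 130, 220, 334, 472.
3rd diffs: 66, 90, 114, 138.
4th diffs: 24, 24, 24 (constant).
Newton forward-difference form: a_i = -8 + 20·C(i-1,1) + 64·C(i-1,2) + 66·C(i-1,3) + 24·C(i-1,4).
Continuing: …, 4626, 7320, 11044, 16032, …, a_{13} = 30856.
Summing i = 1..13 (13 terms) gives 97838.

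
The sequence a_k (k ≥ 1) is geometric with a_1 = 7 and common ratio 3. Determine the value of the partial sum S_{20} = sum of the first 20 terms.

a_k = 7·3^(k-1).
S = 7·(3^20 - 1)/(3 - 1) = 7·(3486784401 - 1)/(2) = 12203745400.

12203745400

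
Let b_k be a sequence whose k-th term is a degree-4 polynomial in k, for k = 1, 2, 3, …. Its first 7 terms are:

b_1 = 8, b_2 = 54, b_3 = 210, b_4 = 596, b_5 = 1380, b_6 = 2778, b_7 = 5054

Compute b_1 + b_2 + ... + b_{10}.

1st diffs: 46, 156, 386, 784, 1398, 2276.
2nd diffs: 110, 230, 398, 614, 878.
3rd diffs: 120, 168, 216, 264.
4th diffs: 48, 48, 48 (constant).
Newton forward-difference form: b_k = 8 + 46·C(k-1,1) + 110·C(k-1,2) + 120·C(k-1,3) + 48·C(k-1,4).
Continuing: 8520, 13536, 20510.
Summing k = 1..10 (10 terms) gives 52646.

52646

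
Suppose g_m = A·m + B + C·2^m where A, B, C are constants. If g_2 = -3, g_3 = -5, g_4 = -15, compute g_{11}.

Write the equations: 2A + B + 4C = -3; 3A + B + 8C = -5; 4A + B + 16C = -15.
Subtracting the first from the second: A + 4C = -2.
Subtracting the second from the third: A + 8C = -10.
Solving: C = -2, A = 6, then B = -7.
Therefore g_{11} = 66 + (-7) + (-2)·2048 = -4037.

-4037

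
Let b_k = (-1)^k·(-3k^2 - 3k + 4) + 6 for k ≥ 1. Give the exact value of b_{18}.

-1016

(-1)^18 = 1; -3k^2 - 3k + 4 at k=18 is -1022; so b_{18} = -1016.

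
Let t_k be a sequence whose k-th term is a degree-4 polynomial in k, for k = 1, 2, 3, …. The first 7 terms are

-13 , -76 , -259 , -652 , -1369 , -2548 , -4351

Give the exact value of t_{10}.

1st diffs: -63, -183, -393, -717, -1179, -1803.
2nd diffs: -120, -210, -324, -462, -624.
3rd diffs: -90, -114, -138, -162.
4th diffs: -24, -24, -24 (constant).
So t_k = -k^4 - 5k^3 - 5k^2 + 2k - 4.
Evaluating at k = 10 gives t_{10} = -15484.

-15484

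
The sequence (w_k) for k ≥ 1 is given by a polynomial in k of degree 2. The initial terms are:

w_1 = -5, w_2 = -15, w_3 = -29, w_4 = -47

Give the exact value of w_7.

-125

1st diffs: -10, -14, -18.
2nd diffs: -4, -4 (constant).
Newton forward-difference form: w_k = -5 + (-10)·C(k-1,1) + (-4)·C(k-1,2).
At k = 7: k-1 = 6, so w_7 = -5 - 60 - 60 = -125.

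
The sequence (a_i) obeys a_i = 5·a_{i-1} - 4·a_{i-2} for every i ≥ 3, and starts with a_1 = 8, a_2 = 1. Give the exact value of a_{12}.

-9786699

Iterate the recurrence:
a_3 = -27  a_4 = -139  a_5 = -587  a_6 = -2379  a_7 = -9547  a_8 = -38219  a_9 = -152907  a_{10} = -611659  a_{11} = -2446667  a_{12} = -9786699.
(Characteristic roots are 4 and 1.)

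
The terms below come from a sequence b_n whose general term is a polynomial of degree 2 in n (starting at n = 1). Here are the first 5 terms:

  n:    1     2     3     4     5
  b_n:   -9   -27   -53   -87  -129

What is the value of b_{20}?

1st diffs: -18, -26, -34, -42.
2nd diffs: -8, -8, -8 (constant).
Newton forward-difference form: b_n = -9 + (-18)·C(n-1,1) + (-8)·C(n-1,2).
At n = 20: n-1 = 19, so b_{20} = -9 - 342 - 1368 = -1719.

-1719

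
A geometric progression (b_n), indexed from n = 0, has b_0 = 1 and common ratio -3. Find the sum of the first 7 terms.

547

b_n = 1·(-3)^(n-0).
S = 1·((-3)^7 - 1)/(-3 - 1) = 1·(-2187 - 1)/(-4) = 547.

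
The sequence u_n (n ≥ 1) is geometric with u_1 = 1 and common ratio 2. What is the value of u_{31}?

1073741824

u_n = 1·2^(n-1).
u_{31} = 1·2^30 = 1073741824.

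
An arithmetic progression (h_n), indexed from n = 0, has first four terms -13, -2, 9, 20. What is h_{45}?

482

Common difference d = 11.
h_n = -13 + (n - 0)·11.
h_{45} = -13 + 45·11 = 482.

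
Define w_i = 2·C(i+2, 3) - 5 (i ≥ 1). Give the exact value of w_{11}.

567

C(13, 3) = 286, so w_{11} = 567.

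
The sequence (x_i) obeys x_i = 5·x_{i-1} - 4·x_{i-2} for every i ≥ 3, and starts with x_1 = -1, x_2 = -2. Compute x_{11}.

-349526

Compute successive terms:
x_3 = -6  x_4 = -22  x_5 = -86  x_6 = -342  x_7 = -1366  x_8 = -5462  x_9 = -21846  x_{10} = -87382  x_{11} = -349526.
(Characteristic roots are 4 and 1.)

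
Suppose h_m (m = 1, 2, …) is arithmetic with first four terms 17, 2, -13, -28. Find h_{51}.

-733

Common difference d = -15.
h_m = 17 + (m - 1)·(-15).
h_{51} = 17 + 50·(-15) = -733.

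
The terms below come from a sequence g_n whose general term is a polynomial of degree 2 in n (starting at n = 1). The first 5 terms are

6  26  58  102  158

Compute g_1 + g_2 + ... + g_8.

1280

1st diffs: 20, 32, 44, 56.
2nd diffs: 12, 12, 12 (constant).
Newton forward-difference form: g_n = 6 + 20·C(n-1,1) + 12·C(n-1,2).
Continuing: 226, 306, 398.
Summing n = 1..8 (8 terms) gives 1280.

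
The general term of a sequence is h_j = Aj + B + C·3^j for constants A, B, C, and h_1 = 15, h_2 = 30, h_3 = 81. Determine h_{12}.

1594296

Plug in j = 1, 2, 3: A + B + 3C = 15; 2A + B + 9C = 30; 3A + B + 27C = 81.
Subtracting the first from the second: A + 6C = 15.
Subtracting the second from the third: A + 18C = 51.
Solving: C = 3, A = -3, then B = 9.
So h_j = -3·j + 9 + 3·3^j; at j=12 this is 1594296.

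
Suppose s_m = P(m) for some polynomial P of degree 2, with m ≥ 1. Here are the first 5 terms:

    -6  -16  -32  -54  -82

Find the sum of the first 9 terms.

-918

1st diffs: -10, -16, -22, -28.
2nd diffs: -6, -6, -6 (constant).
So s_m = -3m^2 - m - 2.
Continuing: -116, -156, -202, -254.
Summing m = 1..9 (9 terms) gives -918.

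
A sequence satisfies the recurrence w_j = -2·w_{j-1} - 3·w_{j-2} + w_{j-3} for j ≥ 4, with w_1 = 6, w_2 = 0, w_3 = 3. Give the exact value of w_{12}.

Applying the relation repeatedly:
w_4 = 0;  w_5 = -9;  w_6 = 21;  w_7 = -15;  w_8 = -42;  w_9 = 150;  w_{10} = -189;  w_{11} = -114;  w_{12} = 945.

945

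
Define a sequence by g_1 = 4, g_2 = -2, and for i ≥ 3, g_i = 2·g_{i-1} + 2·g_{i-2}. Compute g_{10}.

Compute successive terms:
g_3 = 4  g_4 = 4  g_5 = 16  g_6 = 40  g_7 = 112  g_8 = 304  g_9 = 832  g_{10} = 2272.

2272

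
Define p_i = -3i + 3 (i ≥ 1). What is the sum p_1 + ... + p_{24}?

-828

Over i = 1..24: Σi = 300.
Total = (-3)·300 + (3)·24 = -828.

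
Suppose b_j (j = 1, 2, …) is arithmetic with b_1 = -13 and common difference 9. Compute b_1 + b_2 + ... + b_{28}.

b_j = -13 + (j - 1)·9.
b_{28} = 230; S = 28·(-13 + 230)/2 = 3038.

3038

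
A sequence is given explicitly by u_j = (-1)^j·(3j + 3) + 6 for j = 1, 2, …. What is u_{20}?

(-1)^20 = 1; 3j + 3 at j=20 is 63; so u_{20} = 69.

69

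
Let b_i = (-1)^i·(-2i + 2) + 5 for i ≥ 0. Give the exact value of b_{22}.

-37

(-1)^22 = 1; -2i + 2 at i=22 is -42; so b_{22} = -37.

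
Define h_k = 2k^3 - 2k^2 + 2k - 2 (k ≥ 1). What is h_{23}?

23320

h_{23} = 2·23^3 - 2·23^2 + 2·23 - 2 = 23320.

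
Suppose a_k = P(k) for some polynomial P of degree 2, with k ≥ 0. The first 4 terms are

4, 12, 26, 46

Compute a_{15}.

1st diffs: 8, 14, 20.
2nd diffs: 6, 6 (constant).
Newton forward-difference form: a_k = 4 + 8·C(k,1) + 6·C(k,2).
At k = 15: k = 15, so a_{15} = 4 + 120 + 630 = 754.

754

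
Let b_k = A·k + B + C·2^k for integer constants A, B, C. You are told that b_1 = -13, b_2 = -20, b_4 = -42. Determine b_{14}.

-16460

At k = 1, 2, 4: A + B + 2C = -13; 2A + B + 4C = -20; 4A + B + 16C = -42.
Subtracting the first from the second: A + 2C = -7.
Subtracting the second from the third: 2A + 12C = -22.
Solving: C = -1, A = -5, then B = -6.
So b_k = -5·k + (-6) + (-1)·2^k; at k=14 this is -16460.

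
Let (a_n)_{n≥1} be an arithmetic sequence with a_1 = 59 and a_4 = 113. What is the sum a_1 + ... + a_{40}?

Common difference d = (113 - 59) / (4 - 1) = 18.
a_n = 59 + (n - 1)·18.
a_{40} = 761; S = 40·(59 + 761)/2 = 16400.

16400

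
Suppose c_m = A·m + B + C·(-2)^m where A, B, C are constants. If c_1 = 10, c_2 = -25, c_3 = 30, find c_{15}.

163770

Write the equations: A + B - 2C = 10; 2A + B + 4C = -25; 3A + B - 8C = 30.
Subtracting the first from the second: A + 6C = -35.
Subtracting the second from the third: A - 12C = 55.
Solving: C = -5, A = -5, then B = 5.
Therefore c_{15} = -75 + 5 + (-5)·(-32768) = 163770.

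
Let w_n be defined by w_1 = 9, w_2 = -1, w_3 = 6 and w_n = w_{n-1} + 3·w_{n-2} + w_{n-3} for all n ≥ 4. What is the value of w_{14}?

w_4 = 12; w_5 = 29; w_6 = 71; …; w_{11} = 5790; w_{12} = 13980; w_{13} = 33749; w_{14} = 81479.

81479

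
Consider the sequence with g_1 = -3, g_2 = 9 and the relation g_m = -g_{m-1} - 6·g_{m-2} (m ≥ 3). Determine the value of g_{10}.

6417

g_3 = 9; g_4 = -63; g_5 = 9; g_6 = 369; g_7 = -423; g_8 = -1791; g_9 = 4329; g_{10} = 6417.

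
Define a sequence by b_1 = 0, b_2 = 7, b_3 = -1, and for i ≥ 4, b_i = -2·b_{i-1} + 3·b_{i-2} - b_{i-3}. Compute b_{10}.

16233

Compute successive terms:
b_4 = 23, b_5 = -56, b_6 = 182, b_7 = -555, b_8 = 1712, b_9 = -5271, b_{10} = 16233.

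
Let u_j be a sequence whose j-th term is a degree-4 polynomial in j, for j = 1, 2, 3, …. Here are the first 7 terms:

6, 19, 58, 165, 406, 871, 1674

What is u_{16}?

1st diffs: 13, 39, 107, 241, 465, 803.
2nd diffs: 26, 68, 134, 224, 338.
3rd diffs: 42, 66, 90, 114.
4th diffs: 24, 24, 24 (constant).
So u_j = j^4 - 3j^3 + 6j^2 + j + 1.
Evaluating at j = 16 gives u_{16} = 54801.

54801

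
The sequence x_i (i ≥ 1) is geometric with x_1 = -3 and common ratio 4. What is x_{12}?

x_i = (-3)·4^(i-1).
x_{12} = (-3)·4^11 = -12582912.

-12582912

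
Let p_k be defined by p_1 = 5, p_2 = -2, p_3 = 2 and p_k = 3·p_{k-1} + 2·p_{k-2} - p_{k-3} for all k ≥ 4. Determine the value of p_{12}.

Iterate the recurrence:
p_4 = -3; p_5 = -3; p_6 = -17; p_7 = -54; p_8 = -193; p_9 = -670; p_{10} = -2342; p_{11} = -8173; p_{12} = -28533.

-28533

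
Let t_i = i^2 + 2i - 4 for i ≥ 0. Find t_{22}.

t_{22} = 1·22^2 + 2·22 - 4 = 524.

524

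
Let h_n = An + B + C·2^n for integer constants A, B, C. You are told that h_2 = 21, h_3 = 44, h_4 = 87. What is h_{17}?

The three given values yield: 2A + B + 4C = 21; 3A + B + 8C = 44; 4A + B + 16C = 87.
Subtracting the first from the second: A + 4C = 23.
Subtracting the second from the third: A + 8C = 43.
Solving: C = 5, A = 3, then B = -5.
Hence h_{17} = 3·17 + (-5) + 5·131072 = 655406.

655406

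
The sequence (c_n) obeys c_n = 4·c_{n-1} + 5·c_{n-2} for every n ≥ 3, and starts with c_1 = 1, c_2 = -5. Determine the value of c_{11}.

c_3 = -15; c_4 = -85; c_5 = -415; c_6 = -2085; c_7 = -10415; c_8 = -52085; c_9 = -260415; c_{10} = -1302085; c_{11} = -6510415.
(Characteristic roots are 5 and -1.)

-6510415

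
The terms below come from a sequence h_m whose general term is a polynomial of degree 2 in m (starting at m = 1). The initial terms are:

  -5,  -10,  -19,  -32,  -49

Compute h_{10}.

-194

1st diffs: -5, -9, -13, -17.
2nd diffs: -4, -4, -4 (constant).
Newton forward-difference form: h_m = -5 + (-5)·C(m-1,1) + (-4)·C(m-1,2).
At m = 10: m-1 = 9, so h_{10} = -5 - 45 - 144 = -194.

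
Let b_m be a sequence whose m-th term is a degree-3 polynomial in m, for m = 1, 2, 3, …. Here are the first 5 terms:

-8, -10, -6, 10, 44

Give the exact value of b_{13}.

1684

1st diffs: -2, 4, 16, 34.
2nd diffs: 6, 12, 18.
3rd diffs: 6, 6 (constant).
Newton forward-difference form: b_m = -8 + (-2)·C(m-1,1) + 6·C(m-1,2) + 6·C(m-1,3).
At m = 13: m-1 = 12, so b_{13} = -8 - 24 + 396 + 1320 = 1684.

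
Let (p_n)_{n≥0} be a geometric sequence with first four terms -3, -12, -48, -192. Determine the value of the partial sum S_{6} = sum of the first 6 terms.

Common ratio r = 4.
p_n = (-3)·4^(n-0).
S = (-3)·(4^6 - 1)/(4 - 1) = (-3)·(4096 - 1)/(3) = -4095.

-4095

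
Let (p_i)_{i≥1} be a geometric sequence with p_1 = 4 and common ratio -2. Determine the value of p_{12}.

-8192

p_i = 4·(-2)^(i-1).
p_{12} = 4·(-2)^11 = -8192.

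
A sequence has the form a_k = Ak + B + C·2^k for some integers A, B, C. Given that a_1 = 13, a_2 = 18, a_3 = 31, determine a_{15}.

131035

Write the equations: A + B + 2C = 13; 2A + B + 4C = 18; 3A + B + 8C = 31.
Subtracting the first from the second: A + 2C = 5.
Subtracting the second from the third: A + 4C = 13.
Solving: C = 4, A = -3, then B = 8.
Hence a_{15} = -3·15 + 8 + 4·32768 = 131035.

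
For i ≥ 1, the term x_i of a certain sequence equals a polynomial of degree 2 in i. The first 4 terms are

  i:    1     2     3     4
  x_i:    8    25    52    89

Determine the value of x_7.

1st diffs: 17, 27, 37.
2nd diffs: 10, 10 (constant).
Newton forward-difference form: x_i = 8 + 17·C(i-1,1) + 10·C(i-1,2).
At i = 7: i-1 = 6, so x_7 = 8 + 102 + 150 = 260.

260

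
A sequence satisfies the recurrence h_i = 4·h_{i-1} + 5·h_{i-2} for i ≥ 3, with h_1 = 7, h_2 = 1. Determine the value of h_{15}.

Step forward from the initial values:
h_3 = 39; h_4 = 161; h_5 = 839; …; h_{12} = 65104161; h_{13} = 325520839; h_{14} = 1627604161; h_{15} = 8138020839.
(Characteristic roots are 5 and -1.)

8138020839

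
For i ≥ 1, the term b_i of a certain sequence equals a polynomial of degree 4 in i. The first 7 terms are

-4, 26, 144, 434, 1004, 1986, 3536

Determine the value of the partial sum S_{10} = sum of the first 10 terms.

1st diffs: 30, 118, 290, 570, 982, 1550.
2nd diffs: 88, 172, 280, 412, 568.
3rd diffs: 84, 108, 132, 156.
4th diffs: 24, 24, 24 (constant).
Newton forward-difference form: b_i = -4 + 30·C(i-1,1) + 88·C(i-1,2) + 84·C(i-1,3) + 24·C(i-1,4).
Continuing: 5834, 9084, 13514.
Summing i = 1..10 (10 terms) gives 35558.

35558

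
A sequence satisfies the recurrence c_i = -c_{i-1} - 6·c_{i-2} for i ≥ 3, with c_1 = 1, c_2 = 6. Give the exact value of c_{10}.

Compute successive terms:
c_3 = -12;  c_4 = -24;  c_5 = 96;  c_6 = 48;  c_7 = -624;  c_8 = 336;  c_9 = 3408;  c_{10} = -5424.

-5424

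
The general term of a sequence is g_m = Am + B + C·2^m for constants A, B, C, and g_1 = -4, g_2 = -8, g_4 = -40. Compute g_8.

Plug in m = 1, 2, 4: A + B + 2C = -4; 2A + B + 4C = -8; 4A + B + 16C = -40.
Subtracting the first from the second: A + 2C = -4.
Subtracting the second from the third: 2A + 12C = -32.
Solving: C = -3, A = 2, then B = 0.
Hence g_8 = 2·8 + 0 + (-3)·256 = -752.

-752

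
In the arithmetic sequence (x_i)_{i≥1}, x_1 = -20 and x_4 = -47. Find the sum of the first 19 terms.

-1919

Common difference d = (-47 - (-20)) / (4 - 1) = -9.
x_i = -20 + (i - 1)·(-9).
x_{19} = -182; S = 19·(-20 + (-182))/2 = -1919.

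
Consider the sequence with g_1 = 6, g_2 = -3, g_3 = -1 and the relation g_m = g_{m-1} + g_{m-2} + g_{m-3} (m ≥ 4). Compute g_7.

Step forward from the initial values:
g_4 = 2;  g_5 = -2;  g_6 = -1;  g_7 = -1.

-1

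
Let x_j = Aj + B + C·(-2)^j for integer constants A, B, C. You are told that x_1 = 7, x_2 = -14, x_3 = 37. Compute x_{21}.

8388667

At j = 1, 2, 3: A + B - 2C = 7; 2A + B + 4C = -14; 3A + B - 8C = 37.
Subtracting the first from the second: A + 6C = -21.
Subtracting the second from the third: A - 12C = 51.
Solving: C = -4, A = 3, then B = -4.
So x_j = 3·j + (-4) + (-4)·(-2)^j; at j=21 this is 8388667.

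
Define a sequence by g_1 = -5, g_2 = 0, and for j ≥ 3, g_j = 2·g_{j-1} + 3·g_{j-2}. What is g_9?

-8205

Applying the relation repeatedly:
g_3 = -15  g_4 = -30  g_5 = -105  g_6 = -300  g_7 = -915  g_8 = -2730  g_9 = -8205.
(Characteristic roots are 3 and -1.)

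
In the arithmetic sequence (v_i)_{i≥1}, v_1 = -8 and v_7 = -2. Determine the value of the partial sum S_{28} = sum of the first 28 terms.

Common difference d = (-2 - (-8)) / (7 - 1) = 1.
v_i = -8 + (i - 1)·1.
v_{28} = 19; S = 28·(-8 + 19)/2 = 154.

154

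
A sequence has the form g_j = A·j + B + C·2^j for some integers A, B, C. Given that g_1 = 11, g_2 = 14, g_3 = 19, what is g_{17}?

Write the equations: A + B + 2C = 11; 2A + B + 4C = 14; 3A + B + 8C = 19.
Subtracting the first from the second: A + 2C = 3.
Subtracting the second from the third: A + 4C = 5.
Solving: C = 1, A = 1, then B = 8.
So g_j = 1·j + 8 + 1·2^j; at j=17 this is 131097.

131097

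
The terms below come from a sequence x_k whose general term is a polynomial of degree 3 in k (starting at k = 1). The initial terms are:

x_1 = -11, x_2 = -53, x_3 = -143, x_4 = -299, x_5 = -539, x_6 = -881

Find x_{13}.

-7643

1st diffs: -42, -90, -156, -240, -342.
2nd diffs: -48, -66, -84, -102.
3rd diffs: -18, -18, -18 (constant).
Newton forward-difference form: x_k = -11 + (-42)·C(k-1,1) + (-48)·C(k-1,2) + (-18)·C(k-1,3).
At k = 13: k-1 = 12, so x_{13} = -11 - 504 - 3168 - 3960 = -7643.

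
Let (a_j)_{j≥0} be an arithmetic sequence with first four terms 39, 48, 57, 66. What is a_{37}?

Common difference d = 9.
a_j = 39 + (j - 0)·9.
a_{37} = 39 + 37·9 = 372.

372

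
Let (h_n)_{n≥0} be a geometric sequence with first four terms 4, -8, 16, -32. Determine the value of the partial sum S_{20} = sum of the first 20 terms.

Common ratio r = -2.
h_n = 4·(-2)^(n-0).
S = 4·((-2)^20 - 1)/(-2 - 1) = 4·(1048576 - 1)/(-3) = -1398100.

-1398100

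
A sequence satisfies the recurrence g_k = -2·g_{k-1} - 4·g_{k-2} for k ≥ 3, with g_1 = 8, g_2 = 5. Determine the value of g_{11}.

2560

g_3 = -42, g_4 = 64, g_5 = 40, g_6 = -336, g_7 = 512, g_8 = 320, g_9 = -2688, g_{10} = 4096, g_{11} = 2560.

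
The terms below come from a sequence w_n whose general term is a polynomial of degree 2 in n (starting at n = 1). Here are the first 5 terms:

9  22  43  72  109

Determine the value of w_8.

268

1st diffs: 13, 21, 29, 37.
2nd diffs: 8, 8, 8 (constant).
Newton forward-difference form: w_n = 9 + 13·C(n-1,1) + 8·C(n-1,2).
At n = 8: n-1 = 7, so w_8 = 9 + 91 + 168 = 268.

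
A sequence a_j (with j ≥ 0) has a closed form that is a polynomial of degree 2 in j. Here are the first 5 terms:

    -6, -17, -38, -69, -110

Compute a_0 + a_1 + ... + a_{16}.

-8398

1st diffs: -11, -21, -31, -41.
2nd diffs: -10, -10, -10 (constant).
Newton forward-difference form: a_j = -6 + (-11)·C(j,1) + (-10)·C(j,2).
Continuing: …, -161, -222, -293, -374, …, a_{16} = -1382.
Summing j = 0..16 (17 terms) gives -8398.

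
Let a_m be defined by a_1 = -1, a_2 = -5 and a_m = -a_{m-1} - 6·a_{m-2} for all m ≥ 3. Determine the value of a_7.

Compute successive terms:
a_3 = 11; a_4 = 19; a_5 = -85; a_6 = -29; a_7 = 539.

539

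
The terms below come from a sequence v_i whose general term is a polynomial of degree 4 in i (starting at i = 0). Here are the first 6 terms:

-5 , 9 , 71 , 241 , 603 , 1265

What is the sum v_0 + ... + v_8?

15075

1st diffs: 14, 62, 170, 362, 662.
2nd diffs: 48, 108, 192, 300.
3rd diffs: 60, 84, 108.
4th diffs: 24, 24 (constant).
Newton forward-difference form: v_i = -5 + 14·C(i,1) + 48·C(i,2) + 60·C(i,3) + 24·C(i,4).
Continuing: 2359, 4041, 6491.
Summing i = 0..8 (9 terms) gives 15075.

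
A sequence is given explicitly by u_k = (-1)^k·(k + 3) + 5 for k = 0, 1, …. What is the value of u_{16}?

(-1)^16 = 1; k + 3 at k=16 is 19; so u_{16} = 24.

24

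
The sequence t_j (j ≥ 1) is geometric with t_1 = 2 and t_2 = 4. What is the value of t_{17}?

131072

Common ratio r = 2.
t_j = 2·2^(j-1).
t_{17} = 2·2^16 = 131072.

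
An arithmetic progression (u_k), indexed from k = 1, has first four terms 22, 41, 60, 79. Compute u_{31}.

Common difference d = 19.
u_k = 22 + (k - 1)·19.
u_{31} = 22 + 30·19 = 592.

592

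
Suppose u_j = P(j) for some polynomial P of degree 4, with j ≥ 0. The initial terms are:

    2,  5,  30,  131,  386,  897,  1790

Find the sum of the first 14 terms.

1st diffs: 3, 25, 101, 255, 511, 893.
2nd diffs: 22, 76, 154, 256, 382.
3rd diffs: 54, 78, 102, 126.
4th diffs: 24, 24, 24 (constant).
Newton forward-difference form: u_j = 2 + 3·C(j,1) + 22·C(j,2) + 54·C(j,3) + 24·C(j,4).
Continuing: …, 3215, 5346, 8381, 12542, …, u_{13} = 34361.
Summing j = 0..13 (14 terms) gives 110411.

110411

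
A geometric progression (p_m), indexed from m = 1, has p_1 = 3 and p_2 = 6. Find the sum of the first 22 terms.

12582909

Common ratio r = 2.
p_m = 3·2^(m-1).
S = 3·(2^22 - 1)/(2 - 1) = 3·(4194304 - 1)/(1) = 12582909.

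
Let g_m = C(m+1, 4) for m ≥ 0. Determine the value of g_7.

70

C(8, 4) = 70, so g_7 = 70.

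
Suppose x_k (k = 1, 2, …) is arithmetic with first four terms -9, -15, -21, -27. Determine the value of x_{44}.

-267

Common difference d = -6.
x_k = -9 + (k - 1)·(-6).
x_{44} = -9 + 43·(-6) = -267.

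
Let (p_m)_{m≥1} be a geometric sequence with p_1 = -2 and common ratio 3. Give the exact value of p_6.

-486

p_m = (-2)·3^(m-1).
p_6 = (-2)·3^5 = -486.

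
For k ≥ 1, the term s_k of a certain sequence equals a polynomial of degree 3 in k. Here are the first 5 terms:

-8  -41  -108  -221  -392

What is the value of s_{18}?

-13353

1st diffs: -33, -67, -113, -171.
2nd diffs: -34, -46, -58.
3rd diffs: -12, -12 (constant).
So s_k = -2k^3 - 5k^2 - 4k + 3.
Evaluating at k = 18 gives s_{18} = -13353.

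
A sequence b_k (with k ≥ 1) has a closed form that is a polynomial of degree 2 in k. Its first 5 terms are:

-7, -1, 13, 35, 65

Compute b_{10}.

1st diffs: 6, 14, 22, 30.
2nd diffs: 8, 8, 8 (constant).
Newton forward-difference form: b_k = -7 + 6·C(k-1,1) + 8·C(k-1,2).
At k = 10: k-1 = 9, so b_{10} = -7 + 54 + 288 = 335.

335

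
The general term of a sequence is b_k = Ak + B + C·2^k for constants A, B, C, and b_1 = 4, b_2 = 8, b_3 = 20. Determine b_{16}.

262080

The three given values yield: A + B + 2C = 4; 2A + B + 4C = 8; 3A + B + 8C = 20.
Subtracting the first from the second: A + 2C = 4.
Subtracting the second from the third: A + 4C = 12.
Solving: C = 4, A = -4, then B = 0.
Hence b_{16} = -4·16 + 0 + 4·65536 = 262080.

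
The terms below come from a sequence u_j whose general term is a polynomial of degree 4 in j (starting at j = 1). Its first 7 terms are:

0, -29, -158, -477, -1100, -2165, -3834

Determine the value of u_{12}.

-28589

1st diffs: -29, -129, -319, -623, -1065, -1669.
2nd diffs: -100, -190, -304, -442, -604.
3rd diffs: -90, -114, -138, -162.
4th diffs: -24, -24, -24 (constant).
So u_j = -j^4 - 5j^3 + 5j^2 + 6j - 5.
Evaluating at j = 12 gives u_{12} = -28589.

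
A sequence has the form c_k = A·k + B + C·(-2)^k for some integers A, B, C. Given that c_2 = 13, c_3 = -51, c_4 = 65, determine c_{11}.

Plug in k = 2, 3, 4: 2A + B + 4C = 13; 3A + B - 8C = -51; 4A + B + 16C = 65.
Subtracting the first from the second: A - 12C = -64.
Subtracting the second from the third: A + 24C = 116.
Solving: C = 5, A = -4, then B = 1.
Therefore c_{11} = -44 + 1 + 5·(-2048) = -10283.

-10283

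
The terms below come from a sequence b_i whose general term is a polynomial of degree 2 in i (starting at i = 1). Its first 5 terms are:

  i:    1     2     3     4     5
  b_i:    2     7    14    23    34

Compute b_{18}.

359

1st diffs: 5, 7, 9, 11.
2nd diffs: 2, 2, 2 (constant).
Newton forward-difference form: b_i = 2 + 5·C(i-1,1) + 2·C(i-1,2).
At i = 18: i-1 = 17, so b_{18} = 2 + 85 + 272 = 359.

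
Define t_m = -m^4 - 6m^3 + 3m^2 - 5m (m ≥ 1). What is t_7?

-4347

t_7 = -1·7^4 - 6·7^3 + 3·7^2 - 5·7 = -4347.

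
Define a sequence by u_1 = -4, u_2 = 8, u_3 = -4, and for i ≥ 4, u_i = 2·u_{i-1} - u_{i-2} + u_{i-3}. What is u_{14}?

Compute successive terms:
u_4 = -20, u_5 = -28, u_6 = -40, …, u_{11} = -708, u_{12} = -1244, u_{13} = -2184, u_{14} = -3832.

-3832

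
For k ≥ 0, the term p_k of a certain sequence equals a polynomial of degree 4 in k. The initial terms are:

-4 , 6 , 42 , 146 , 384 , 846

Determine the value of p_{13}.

1st diffs: 10, 36, 104, 238, 462.
2nd diffs: 26, 68, 134, 224.
3rd diffs: 42, 66, 90.
4th diffs: 24, 24 (constant).
Newton forward-difference form: p_k = -4 + 10·C(k,1) + 26·C(k,2) + 42·C(k,3) + 24·C(k,4).
At k = 13: k = 13, so p_{13} = -4 + 130 + 2028 + 12012 + 17160 = 31326.

31326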